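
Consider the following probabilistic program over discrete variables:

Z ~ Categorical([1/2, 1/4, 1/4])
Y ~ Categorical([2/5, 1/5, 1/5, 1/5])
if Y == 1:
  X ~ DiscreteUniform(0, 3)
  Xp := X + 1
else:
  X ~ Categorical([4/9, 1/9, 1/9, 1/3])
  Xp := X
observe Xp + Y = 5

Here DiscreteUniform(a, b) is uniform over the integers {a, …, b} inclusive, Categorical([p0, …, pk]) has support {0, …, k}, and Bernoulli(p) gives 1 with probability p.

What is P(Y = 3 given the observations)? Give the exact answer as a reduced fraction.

Enumerate traces; 9 have nonzero weight after conditioning:
  (Z=0, Y=1, X=3) weight 1/40
  (Z=0, Y=2, X=3) weight 1/30
  (Z=0, Y=3, X=2) weight 1/90
  (Z=1, Y=1, X=3) weight 1/80
  (Z=1, Y=2, X=3) weight 1/60
  (Z=1, Y=3, X=2) weight 1/180
  (Z=2, Y=1, X=3) weight 1/80
  (Z=2, Y=2, X=3) weight 1/60
  … 1 more
Group by Y:
  weight(Y=1) = 1/20
  weight(Y=2) = 1/15
  weight(Y=3) = 1/45
Total weight = 1/20 + 1/15 + 1/45 = 5/36
P(Y=1 | obs) = 1/20 / 5/36 = 9/25
P(Y=2 | obs) = 1/15 / 5/36 = 12/25
P(Y=3 | obs) = 1/45 / 5/36 = 4/25

P(Y = 3 | obs) = 4/25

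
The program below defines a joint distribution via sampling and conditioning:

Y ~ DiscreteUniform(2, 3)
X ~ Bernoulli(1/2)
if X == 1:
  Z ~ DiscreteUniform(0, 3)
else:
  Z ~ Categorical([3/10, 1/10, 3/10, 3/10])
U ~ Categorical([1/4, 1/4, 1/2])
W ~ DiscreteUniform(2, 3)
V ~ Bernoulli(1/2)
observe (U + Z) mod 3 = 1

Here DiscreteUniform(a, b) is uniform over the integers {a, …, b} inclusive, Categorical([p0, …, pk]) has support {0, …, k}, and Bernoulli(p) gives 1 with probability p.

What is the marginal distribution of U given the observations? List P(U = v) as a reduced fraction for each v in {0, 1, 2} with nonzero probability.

Enumerate traces; 64 have nonzero weight after conditioning:
  (Y=2, X=0, Z=0, U=1, W=2, V=0) weight 3/640
  (Y=2, X=0, Z=0, U=1, W=2, V=1) weight 3/640
  (Y=2, X=0, Z=0, U=1, W=3, V=0) weight 3/640
  (Y=2, X=0, Z=0, U=1, W=3, V=1) weight 3/640
  (Y=2, X=0, Z=1, U=0, W=2, V=0) weight 1/640
  (Y=2, X=0, Z=1, U=0, W=2, V=1) weight 1/640
  (Y=2, X=0, Z=1, U=0, W=3, V=0) weight 1/640
  (Y=2, X=0, Z=1, U=0, W=3, V=1) weight 1/640
  (Y=2, X=0, Z=2, U=2, W=2, V=0) weight 3/320
  … 55 more
Group by U:
  weight(U=0) = 7/160
  weight(U=1) = 11/80
  weight(U=2) = 11/80
Total weight = 7/160 + 11/80 + 11/80 = 51/160
P(U=0 | obs) = 7/160 / 51/160 = 7/51
P(U=1 | obs) = 11/80 / 51/160 = 22/51
P(U=2 | obs) = 11/80 / 51/160 = 22/51

P(U=0) = 7/51, P(U=1) = 22/51, P(U=2) = 22/51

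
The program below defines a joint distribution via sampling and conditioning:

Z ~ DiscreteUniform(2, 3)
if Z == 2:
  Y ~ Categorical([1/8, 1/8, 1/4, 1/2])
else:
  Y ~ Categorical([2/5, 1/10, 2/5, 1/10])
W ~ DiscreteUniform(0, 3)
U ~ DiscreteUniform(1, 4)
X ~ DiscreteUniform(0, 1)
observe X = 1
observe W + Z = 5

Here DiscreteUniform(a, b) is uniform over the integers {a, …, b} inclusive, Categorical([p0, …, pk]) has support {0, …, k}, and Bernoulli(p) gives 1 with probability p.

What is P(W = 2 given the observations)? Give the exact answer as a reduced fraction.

P(W = 2 | obs) = 1/2

Enumerate traces; 32 have nonzero weight after conditioning:
  (Z=2, Y=0, W=3, U=1, X=1) weight 1/512
  (Z=2, Y=0, W=3, U=2, X=1) weight 1/512
  (Z=2, Y=0, W=3, U=3, X=1) weight 1/512
  (Z=2, Y=0, W=3, U=4, X=1) weight 1/512
  (Z=2, Y=1, W=3, U=1, X=1) weight 1/512
  (Z=2, Y=1, W=3, U=2, X=1) weight 1/512
  (Z=2, Y=1, W=3, U=3, X=1) weight 1/512
  (Z=2, Y=1, W=3, U=4, X=1) weight 1/512
  (Z=3, Y=0, W=2, U=1, X=1) weight 1/160
  … 23 more
Group by W:
  weight(W=2) = 1/16
  weight(W=3) = 1/16
Total weight = 1/16 + 1/16 = 1/8
P(W=2 | obs) = 1/16 / 1/8 = 1/2
P(W=3 | obs) = 1/16 / 1/8 = 1/2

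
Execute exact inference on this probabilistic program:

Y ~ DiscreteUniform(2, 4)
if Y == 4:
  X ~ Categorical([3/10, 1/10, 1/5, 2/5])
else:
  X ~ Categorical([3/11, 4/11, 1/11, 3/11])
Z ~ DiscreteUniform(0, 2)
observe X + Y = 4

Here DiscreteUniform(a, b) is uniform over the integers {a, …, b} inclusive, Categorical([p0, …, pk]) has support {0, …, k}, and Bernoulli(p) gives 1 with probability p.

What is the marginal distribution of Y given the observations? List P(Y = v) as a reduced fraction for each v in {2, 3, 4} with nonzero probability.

P(Y=2) = 10/83, P(Y=3) = 40/83, P(Y=4) = 33/83

Enumerate traces; 9 have nonzero weight after conditioning:
  (Y=2, X=2, Z=0) weight 1/99
  (Y=2, X=2, Z=1) weight 1/99
  (Y=2, X=2, Z=2) weight 1/99
  (Y=3, X=1, Z=0) weight 4/99
  (Y=3, X=1, Z=1) weight 4/99
  (Y=3, X=1, Z=2) weight 4/99
  (Y=4, X=0, Z=0) weight 1/30
  (Y=4, X=0, Z=1) weight 1/30
  … 1 more
Group by Y:
  weight(Y=2) = 1/33
  weight(Y=3) = 4/33
  weight(Y=4) = 1/10
Total weight = 1/33 + 4/33 + 1/10 = 83/330
P(Y=2 | obs) = 1/33 / 83/330 = 10/83
P(Y=3 | obs) = 4/33 / 83/330 = 40/83
P(Y=4 | obs) = 1/10 / 83/330 = 33/83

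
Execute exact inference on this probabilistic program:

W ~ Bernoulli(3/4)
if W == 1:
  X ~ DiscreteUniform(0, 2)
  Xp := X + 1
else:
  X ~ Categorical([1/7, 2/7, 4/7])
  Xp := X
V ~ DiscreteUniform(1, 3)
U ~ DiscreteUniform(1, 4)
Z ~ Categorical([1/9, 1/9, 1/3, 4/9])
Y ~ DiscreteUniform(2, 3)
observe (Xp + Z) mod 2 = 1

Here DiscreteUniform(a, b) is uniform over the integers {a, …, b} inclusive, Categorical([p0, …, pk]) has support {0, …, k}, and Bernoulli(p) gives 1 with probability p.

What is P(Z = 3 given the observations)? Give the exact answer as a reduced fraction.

Enumerate traces; 288 have nonzero weight after conditioning:
  (W=0, X=0, V=1, U=1, Z=1, Y=2) weight 1/6048
  (W=0, X=0, V=1, U=1, Z=1, Y=3) weight 1/6048
  (W=0, X=0, V=1, U=1, Z=3, Y=2) weight 1/1512
  (W=0, X=0, V=1, U=1, Z=3, Y=3) weight 1/1512
  (W=0, X=0, V=1, U=2, Z=1, Y=2) weight 1/6048
  (W=0, X=0, V=1, U=2, Z=1, Y=3) weight 1/6048
  (W=0, X=0, V=1, U=2, Z=3, Y=2) weight 1/1512
  (W=0, X=0, V=1, U=2, Z=3, Y=3) weight 1/1512
  (W=0, X=1, V=1, U=1, Z=0, Y=2) weight 1/3024
  (W=0, X=1, V=1, U=1, Z=2, Y=2) weight 1/1008
  … 278 more
Group by Z:
  weight(Z=0) = 4/63
  weight(Z=1) = 1/21
  weight(Z=2) = 4/21
  weight(Z=3) = 4/21
Total weight = 4/63 + 1/21 + 4/21 + 4/21 = 31/63
P(Z=0 | obs) = 4/63 / 31/63 = 4/31
P(Z=1 | obs) = 1/21 / 31/63 = 3/31
P(Z=2 | obs) = 4/21 / 31/63 = 12/31
P(Z=3 | obs) = 4/21 / 31/63 = 12/31

P(Z = 3 | obs) = 12/31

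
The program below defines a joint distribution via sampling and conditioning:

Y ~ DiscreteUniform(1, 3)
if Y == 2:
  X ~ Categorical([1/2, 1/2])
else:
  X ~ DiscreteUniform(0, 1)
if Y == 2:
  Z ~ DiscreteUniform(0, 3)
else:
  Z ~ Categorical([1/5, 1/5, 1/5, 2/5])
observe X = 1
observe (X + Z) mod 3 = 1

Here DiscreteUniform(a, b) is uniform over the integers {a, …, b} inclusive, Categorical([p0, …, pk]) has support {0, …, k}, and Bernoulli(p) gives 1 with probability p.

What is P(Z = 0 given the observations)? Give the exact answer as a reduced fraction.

Enumerate traces; 6 have nonzero weight after conditioning:
  (Y=1, X=1, Z=0) weight 1/30
  (Y=1, X=1, Z=3) weight 1/15
  (Y=2, X=1, Z=0) weight 1/24
  (Y=2, X=1, Z=3) weight 1/24
  (Y=3, X=1, Z=0) weight 1/30
  (Y=3, X=1, Z=3) weight 1/15
Group by Z:
  weight(Z=0) = 13/120
  weight(Z=3) = 7/40
Total weight = 13/120 + 7/40 = 17/60
P(Z=0 | obs) = 13/120 / 17/60 = 13/34
P(Z=3 | obs) = 7/40 / 17/60 = 21/34

P(Z = 0 | obs) = 13/34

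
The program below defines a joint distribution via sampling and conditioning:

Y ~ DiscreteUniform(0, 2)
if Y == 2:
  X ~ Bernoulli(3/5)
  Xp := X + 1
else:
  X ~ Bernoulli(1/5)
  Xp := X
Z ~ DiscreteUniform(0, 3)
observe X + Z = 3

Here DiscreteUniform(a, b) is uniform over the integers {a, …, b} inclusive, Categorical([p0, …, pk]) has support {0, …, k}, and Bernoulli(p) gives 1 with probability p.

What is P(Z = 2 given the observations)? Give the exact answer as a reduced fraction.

P(Z = 2 | obs) = 1/3

Enumerate traces; 6 have nonzero weight after conditioning:
  (Y=0, X=0, Z=3) weight 1/15
  (Y=0, X=1, Z=2) weight 1/60
  (Y=1, X=0, Z=3) weight 1/15
  (Y=1, X=1, Z=2) weight 1/60
  (Y=2, X=0, Z=3) weight 1/30
  (Y=2, X=1, Z=2) weight 1/20
Group by Z:
  weight(Z=2) = 1/12
  weight(Z=3) = 1/6
Total weight = 1/12 + 1/6 = 1/4
P(Z=2 | obs) = 1/12 / 1/4 = 1/3
P(Z=3 | obs) = 1/6 / 1/4 = 2/3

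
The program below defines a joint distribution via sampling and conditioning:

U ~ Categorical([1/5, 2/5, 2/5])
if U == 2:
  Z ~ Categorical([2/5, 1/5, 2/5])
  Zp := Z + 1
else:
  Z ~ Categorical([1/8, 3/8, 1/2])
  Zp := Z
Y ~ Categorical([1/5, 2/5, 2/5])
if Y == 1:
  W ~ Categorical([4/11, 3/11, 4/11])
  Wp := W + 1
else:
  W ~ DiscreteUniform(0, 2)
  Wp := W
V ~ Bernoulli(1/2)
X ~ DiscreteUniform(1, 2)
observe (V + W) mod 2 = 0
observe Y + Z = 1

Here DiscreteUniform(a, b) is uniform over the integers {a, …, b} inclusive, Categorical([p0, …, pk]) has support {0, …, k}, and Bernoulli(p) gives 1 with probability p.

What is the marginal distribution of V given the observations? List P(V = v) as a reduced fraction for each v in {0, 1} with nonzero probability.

P(V=0) = 3598/5115, P(V=1) = 1517/5115

Enumerate traces; 36 have nonzero weight after conditioning:
  (U=0, Z=0, Y=1, W=0, V=0, X=1) weight 1/1100
  (U=0, Z=0, Y=1, W=0, V=0, X=2) weight 1/1100
  (U=0, Z=0, Y=1, W=1, V=1, X=1) weight 3/4400
  (U=0, Z=0, Y=1, W=1, V=1, X=2) weight 3/4400
  (U=0, Z=0, Y=1, W=2, V=0, X=1) weight 1/1100
  (U=0, Z=0, Y=1, W=2, V=0, X=2) weight 1/1100
  (U=0, Z=1, Y=0, W=0, V=0, X=1) weight 1/800
  (U=0, Z=1, Y=0, W=0, V=0, X=2) weight 1/800
  … 28 more
Group by V:
  weight(V=0) = 1799/33000
  weight(V=1) = 1517/66000
Total weight = 1799/33000 + 1517/66000 = 31/400
P(V=0 | obs) = 1799/33000 / 31/400 = 3598/5115
P(V=1 | obs) = 1517/66000 / 31/400 = 1517/5115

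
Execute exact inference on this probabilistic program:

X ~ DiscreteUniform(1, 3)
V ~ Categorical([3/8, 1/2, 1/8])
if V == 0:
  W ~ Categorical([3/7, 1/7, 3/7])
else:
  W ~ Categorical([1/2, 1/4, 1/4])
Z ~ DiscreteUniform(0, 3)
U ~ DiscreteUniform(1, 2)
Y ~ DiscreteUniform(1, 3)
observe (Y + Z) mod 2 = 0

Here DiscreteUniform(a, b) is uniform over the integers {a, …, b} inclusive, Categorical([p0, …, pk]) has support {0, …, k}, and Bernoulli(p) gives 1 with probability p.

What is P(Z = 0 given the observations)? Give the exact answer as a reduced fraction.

P(Z = 0 | obs) = 1/6

Enumerate traces; 324 have nonzero weight after conditioning:
  (X=1, V=0, W=0, Z=0, U=1, Y=2) weight 1/448
  (X=1, V=0, W=0, Z=0, U=2, Y=2) weight 1/448
  (X=1, V=0, W=0, Z=1, U=1, Y=1) weight 1/448
  (X=1, V=0, W=0, Z=1, U=1, Y=3) weight 1/448
  (X=1, V=0, W=0, Z=1, U=2, Y=1) weight 1/448
  (X=1, V=0, W=0, Z=1, U=2, Y=3) weight 1/448
  (X=1, V=0, W=0, Z=2, U=1, Y=2) weight 1/448
  (X=1, V=0, W=0, Z=2, U=2, Y=2) weight 1/448
  (X=1, V=0, W=0, Z=3, U=1, Y=1) weight 1/448
  … 315 more
Group by Z:
  weight(Z=0) = 1/12
  weight(Z=1) = 1/6
  weight(Z=2) = 1/12
  weight(Z=3) = 1/6
Total weight = 1/12 + 1/6 + 1/12 + 1/6 = 1/2
P(Z=0 | obs) = 1/12 / 1/2 = 1/6
P(Z=1 | obs) = 1/6 / 1/2 = 1/3
P(Z=2 | obs) = 1/12 / 1/2 = 1/6
P(Z=3 | obs) = 1/6 / 1/2 = 1/3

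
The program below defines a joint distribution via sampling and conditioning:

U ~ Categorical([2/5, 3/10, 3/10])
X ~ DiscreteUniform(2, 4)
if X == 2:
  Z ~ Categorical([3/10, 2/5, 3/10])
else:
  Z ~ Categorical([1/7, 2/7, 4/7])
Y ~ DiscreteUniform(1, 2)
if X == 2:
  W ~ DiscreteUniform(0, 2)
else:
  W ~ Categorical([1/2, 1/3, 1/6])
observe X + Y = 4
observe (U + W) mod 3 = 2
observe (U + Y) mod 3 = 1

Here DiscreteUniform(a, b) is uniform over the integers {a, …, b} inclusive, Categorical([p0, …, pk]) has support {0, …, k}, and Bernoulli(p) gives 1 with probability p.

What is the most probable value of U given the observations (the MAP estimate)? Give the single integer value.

Enumerate traces; 6 have nonzero weight after conditioning:
  (U=0, X=3, Z=0, Y=1, W=2) weight 1/630
  (U=0, X=3, Z=1, Y=1, W=2) weight 1/315
  (U=0, X=3, Z=2, Y=1, W=2) weight 2/315
  (U=2, X=2, Z=0, Y=2, W=0) weight 1/200
  (U=2, X=2, Z=1, Y=2, W=0) weight 1/150
  (U=2, X=2, Z=2, Y=2, W=0) weight 1/200
Group by U:
  weight(U=0) = 1/90
  weight(U=2) = 1/60
Total weight = 1/90 + 1/60 = 1/36
P(U=0 | obs) = 1/90 / 1/36 = 2/5
P(U=2 | obs) = 1/60 / 1/36 = 3/5
argmax = 2

argmax_v P(U = v | obs) = 2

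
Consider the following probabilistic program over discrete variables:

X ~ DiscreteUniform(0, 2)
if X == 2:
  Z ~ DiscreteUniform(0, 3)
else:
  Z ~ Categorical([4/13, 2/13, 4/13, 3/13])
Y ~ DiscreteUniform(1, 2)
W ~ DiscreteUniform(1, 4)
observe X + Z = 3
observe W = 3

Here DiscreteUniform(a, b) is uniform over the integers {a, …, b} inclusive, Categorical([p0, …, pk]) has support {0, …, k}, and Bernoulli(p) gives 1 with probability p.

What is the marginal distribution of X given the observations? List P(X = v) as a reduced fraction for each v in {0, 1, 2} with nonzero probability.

P(X=0) = 12/41, P(X=1) = 16/41, P(X=2) = 13/41

Enumerate traces; 6 have nonzero weight after conditioning:
  (X=0, Z=3, Y=1, W=3) weight 1/104
  (X=0, Z=3, Y=2, W=3) weight 1/104
  (X=1, Z=2, Y=1, W=3) weight 1/78
  (X=1, Z=2, Y=2, W=3) weight 1/78
  (X=2, Z=1, Y=1, W=3) weight 1/96
  (X=2, Z=1, Y=2, W=3) weight 1/96
Group by X:
  weight(X=0) = 1/52
  weight(X=1) = 1/39
  weight(X=2) = 1/48
Total weight = 1/52 + 1/39 + 1/48 = 41/624
P(X=0 | obs) = 1/52 / 41/624 = 12/41
P(X=1 | obs) = 1/39 / 41/624 = 16/41
P(X=2 | obs) = 1/48 / 41/624 = 13/41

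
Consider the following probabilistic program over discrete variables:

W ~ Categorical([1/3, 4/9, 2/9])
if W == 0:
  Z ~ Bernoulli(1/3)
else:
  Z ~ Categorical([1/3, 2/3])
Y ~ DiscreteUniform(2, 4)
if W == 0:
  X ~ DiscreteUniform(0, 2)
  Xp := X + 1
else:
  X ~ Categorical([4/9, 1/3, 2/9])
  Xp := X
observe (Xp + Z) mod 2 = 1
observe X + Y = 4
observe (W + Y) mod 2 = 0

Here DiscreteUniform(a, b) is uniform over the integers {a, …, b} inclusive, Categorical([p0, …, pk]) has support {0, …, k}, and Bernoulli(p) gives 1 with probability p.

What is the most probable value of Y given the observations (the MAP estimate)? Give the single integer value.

Enumerate traces; 5 have nonzero weight after conditioning:
  (W=0, Z=0, Y=2, X=2) weight 2/81
  (W=0, Z=0, Y=4, X=0) weight 2/81
  (W=1, Z=0, Y=3, X=1) weight 4/243
  (W=2, Z=1, Y=2, X=2) weight 8/729
  (W=2, Z=1, Y=4, X=0) weight 16/729
Group by Y:
  weight(Y=2) = 26/729
  weight(Y=3) = 4/243
  weight(Y=4) = 34/729
Total weight = 26/729 + 4/243 + 34/729 = 8/81
P(Y=2 | obs) = 26/729 / 8/81 = 13/36
P(Y=3 | obs) = 4/243 / 8/81 = 1/6
P(Y=4 | obs) = 34/729 / 8/81 = 17/36
argmax = 4

argmax_v P(Y = v | obs) = 4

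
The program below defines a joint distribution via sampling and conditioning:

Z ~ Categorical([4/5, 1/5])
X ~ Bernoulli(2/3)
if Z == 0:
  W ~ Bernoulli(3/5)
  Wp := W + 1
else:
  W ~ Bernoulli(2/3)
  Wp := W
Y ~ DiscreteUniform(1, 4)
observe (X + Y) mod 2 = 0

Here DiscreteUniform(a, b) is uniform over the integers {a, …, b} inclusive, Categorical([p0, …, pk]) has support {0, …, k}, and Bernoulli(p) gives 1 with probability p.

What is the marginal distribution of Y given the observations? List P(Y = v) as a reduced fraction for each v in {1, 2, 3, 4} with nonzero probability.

P(Y=1) = 1/3, P(Y=2) = 1/6, P(Y=3) = 1/3, P(Y=4) = 1/6

Enumerate traces; 16 have nonzero weight after conditioning:
  (Z=0, X=0, W=0, Y=2) weight 2/75
  (Z=0, X=0, W=0, Y=4) weight 2/75
  (Z=0, X=0, W=1, Y=2) weight 1/25
  (Z=0, X=0, W=1, Y=4) weight 1/25
  (Z=0, X=1, W=0, Y=1) weight 4/75
  (Z=0, X=1, W=0, Y=3) weight 4/75
  (Z=0, X=1, W=1, Y=1) weight 2/25
  (Z=0, X=1, W=1, Y=3) weight 2/25
  … 8 more
Group by Y:
  weight(Y=1) = 1/6
  weight(Y=2) = 1/12
  weight(Y=3) = 1/6
  weight(Y=4) = 1/12
Total weight = 1/6 + 1/12 + 1/6 + 1/12 = 1/2
P(Y=1 | obs) = 1/6 / 1/2 = 1/3
P(Y=2 | obs) = 1/12 / 1/2 = 1/6
P(Y=3 | obs) = 1/6 / 1/2 = 1/3
P(Y=4 | obs) = 1/12 / 1/2 = 1/6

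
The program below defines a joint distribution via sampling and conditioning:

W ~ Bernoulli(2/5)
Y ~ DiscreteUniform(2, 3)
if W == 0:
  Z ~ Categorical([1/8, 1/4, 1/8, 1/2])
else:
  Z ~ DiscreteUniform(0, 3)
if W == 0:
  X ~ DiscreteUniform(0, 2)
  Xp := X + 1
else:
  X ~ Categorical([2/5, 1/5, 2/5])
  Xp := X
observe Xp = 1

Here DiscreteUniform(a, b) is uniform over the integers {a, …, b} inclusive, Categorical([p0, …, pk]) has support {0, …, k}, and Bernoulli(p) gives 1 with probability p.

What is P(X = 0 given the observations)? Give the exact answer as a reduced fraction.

Enumerate traces; 16 have nonzero weight after conditioning:
  (W=0, Y=2, Z=0, X=0) weight 1/80
  (W=0, Y=2, Z=1, X=0) weight 1/40
  (W=0, Y=2, Z=2, X=0) weight 1/80
  (W=0, Y=2, Z=3, X=0) weight 1/20
  (W=0, Y=3, Z=0, X=0) weight 1/80
  (W=0, Y=3, Z=1, X=0) weight 1/40
  (W=0, Y=3, Z=2, X=0) weight 1/80
  (W=0, Y=3, Z=3, X=0) weight 1/20
  (W=1, Y=2, Z=0, X=1) weight 1/100
  … 7 more
Group by X:
  weight(X=0) = 1/5
  weight(X=1) = 2/25
Total weight = 1/5 + 2/25 = 7/25
P(X=0 | obs) = 1/5 / 7/25 = 5/7
P(X=1 | obs) = 2/25 / 7/25 = 2/7

P(X = 0 | obs) = 5/7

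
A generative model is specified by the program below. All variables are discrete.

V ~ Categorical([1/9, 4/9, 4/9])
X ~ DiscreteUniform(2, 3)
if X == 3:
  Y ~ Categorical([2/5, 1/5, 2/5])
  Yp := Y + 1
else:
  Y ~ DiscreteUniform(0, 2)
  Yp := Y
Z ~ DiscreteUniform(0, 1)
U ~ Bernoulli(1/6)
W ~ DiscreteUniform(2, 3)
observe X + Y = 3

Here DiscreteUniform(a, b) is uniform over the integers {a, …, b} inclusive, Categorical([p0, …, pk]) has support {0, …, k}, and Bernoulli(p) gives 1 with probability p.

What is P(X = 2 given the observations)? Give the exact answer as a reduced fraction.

P(X = 2 | obs) = 5/11

Enumerate traces; 48 have nonzero weight after conditioning:
  (V=0, X=2, Y=1, Z=0, U=0, W=2) weight 5/1296
  (V=0, X=2, Y=1, Z=0, U=0, W=3) weight 5/1296
  (V=0, X=2, Y=1, Z=0, U=1, W=2) weight 1/1296
  (V=0, X=2, Y=1, Z=0, U=1, W=3) weight 1/1296
  (V=0, X=2, Y=1, Z=1, U=0, W=2) weight 5/1296
  (V=0, X=2, Y=1, Z=1, U=0, W=3) weight 5/1296
  (V=0, X=2, Y=1, Z=1, U=1, W=2) weight 1/1296
  (V=0, X=2, Y=1, Z=1, U=1, W=3) weight 1/1296
  (V=0, X=3, Y=0, Z=0, U=0, W=2) weight 1/216
  … 39 more
Group by X:
  weight(X=2) = 1/6
  weight(X=3) = 1/5
Total weight = 1/6 + 1/5 = 11/30
P(X=2 | obs) = 1/6 / 11/30 = 5/11
P(X=3 | obs) = 1/5 / 11/30 = 6/11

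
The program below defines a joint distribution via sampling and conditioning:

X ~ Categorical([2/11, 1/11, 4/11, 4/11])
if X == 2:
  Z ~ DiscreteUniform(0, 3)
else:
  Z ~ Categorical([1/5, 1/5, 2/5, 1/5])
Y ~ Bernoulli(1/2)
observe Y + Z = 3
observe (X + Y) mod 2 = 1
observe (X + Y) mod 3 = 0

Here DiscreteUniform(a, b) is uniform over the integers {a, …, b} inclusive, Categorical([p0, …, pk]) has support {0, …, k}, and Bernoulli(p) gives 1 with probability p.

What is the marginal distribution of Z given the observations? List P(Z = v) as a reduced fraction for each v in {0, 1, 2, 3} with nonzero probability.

P(Z=2) = 5/9, P(Z=3) = 4/9

Enumerate traces; 2 have nonzero weight after conditioning:
  (X=2, Z=2, Y=1) weight 1/22
  (X=3, Z=3, Y=0) weight 2/55
Group by Z:
  weight(Z=2) = 1/22
  weight(Z=3) = 2/55
Total weight = 1/22 + 2/55 = 9/110
P(Z=2 | obs) = 1/22 / 9/110 = 5/9
P(Z=3 | obs) = 2/55 / 9/110 = 4/9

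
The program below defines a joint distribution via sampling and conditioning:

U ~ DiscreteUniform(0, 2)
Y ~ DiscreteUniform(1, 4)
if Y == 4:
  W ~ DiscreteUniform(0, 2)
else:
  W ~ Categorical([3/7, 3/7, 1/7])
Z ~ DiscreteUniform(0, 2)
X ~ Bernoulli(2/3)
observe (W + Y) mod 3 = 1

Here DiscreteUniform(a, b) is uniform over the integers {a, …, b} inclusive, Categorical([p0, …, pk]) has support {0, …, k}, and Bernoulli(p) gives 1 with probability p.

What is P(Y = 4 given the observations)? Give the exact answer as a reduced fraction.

P(Y = 4 | obs) = 1/4

Enumerate traces; 72 have nonzero weight after conditioning:
  (U=0, Y=1, W=0, Z=0, X=0) weight 1/252
  (U=0, Y=1, W=0, Z=0, X=1) weight 1/126
  (U=0, Y=1, W=0, Z=1, X=0) weight 1/252
  (U=0, Y=1, W=0, Z=1, X=1) weight 1/126
  (U=0, Y=1, W=0, Z=2, X=0) weight 1/252
  (U=0, Y=1, W=0, Z=2, X=1) weight 1/126
  (U=0, Y=2, W=2, Z=0, X=0) weight 1/756
  (U=0, Y=2, W=2, Z=0, X=1) weight 1/378
  (U=0, Y=3, W=1, Z=0, X=0) weight 1/252
  (U=0, Y=4, W=0, Z=0, X=0) weight 1/324
  … 62 more
Group by Y:
  weight(Y=1) = 3/28
  weight(Y=2) = 1/28
  weight(Y=3) = 3/28
  weight(Y=4) = 1/12
Total weight = 3/28 + 1/28 + 3/28 + 1/12 = 1/3
P(Y=1 | obs) = 3/28 / 1/3 = 9/28
P(Y=2 | obs) = 1/28 / 1/3 = 3/28
P(Y=3 | obs) = 3/28 / 1/3 = 9/28
P(Y=4 | obs) = 1/12 / 1/3 = 1/4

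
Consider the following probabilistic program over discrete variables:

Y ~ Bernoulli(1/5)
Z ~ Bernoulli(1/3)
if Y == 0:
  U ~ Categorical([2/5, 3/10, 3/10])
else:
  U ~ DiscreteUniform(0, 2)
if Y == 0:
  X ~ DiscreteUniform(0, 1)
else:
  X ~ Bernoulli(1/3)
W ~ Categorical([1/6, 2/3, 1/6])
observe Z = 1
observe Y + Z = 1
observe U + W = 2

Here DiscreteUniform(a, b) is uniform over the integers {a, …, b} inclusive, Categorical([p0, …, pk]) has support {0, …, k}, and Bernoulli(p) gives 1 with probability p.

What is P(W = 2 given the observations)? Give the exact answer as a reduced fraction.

Enumerate traces; 6 have nonzero weight after conditioning:
  (Y=0, Z=1, U=0, X=0, W=2) weight 2/225
  (Y=0, Z=1, U=0, X=1, W=2) weight 2/225
  (Y=0, Z=1, U=1, X=0, W=1) weight 2/75
  (Y=0, Z=1, U=1, X=1, W=1) weight 2/75
  (Y=0, Z=1, U=2, X=0, W=0) weight 1/150
  (Y=0, Z=1, U=2, X=1, W=0) weight 1/150
Group by W:
  weight(W=0) = 1/75
  weight(W=1) = 4/75
  weight(W=2) = 4/225
Total weight = 1/75 + 4/75 + 4/225 = 19/225
P(W=0 | obs) = 1/75 / 19/225 = 3/19
P(W=1 | obs) = 4/75 / 19/225 = 12/19
P(W=2 | obs) = 4/225 / 19/225 = 4/19

P(W = 2 | obs) = 4/19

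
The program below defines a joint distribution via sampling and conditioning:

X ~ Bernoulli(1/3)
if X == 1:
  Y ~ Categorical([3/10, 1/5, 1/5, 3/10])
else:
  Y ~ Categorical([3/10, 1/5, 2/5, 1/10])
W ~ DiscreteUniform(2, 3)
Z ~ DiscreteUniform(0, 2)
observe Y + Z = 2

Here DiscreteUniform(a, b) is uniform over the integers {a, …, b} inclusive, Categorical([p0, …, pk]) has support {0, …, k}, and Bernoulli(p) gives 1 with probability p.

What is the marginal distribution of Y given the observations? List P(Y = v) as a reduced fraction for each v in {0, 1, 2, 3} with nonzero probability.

Enumerate traces; 12 have nonzero weight after conditioning:
  (X=0, Y=0, W=2, Z=2) weight 1/30
  (X=0, Y=0, W=3, Z=2) weight 1/30
  (X=0, Y=1, W=2, Z=1) weight 1/45
  (X=0, Y=1, W=3, Z=1) weight 1/45
  (X=0, Y=2, W=2, Z=0) weight 2/45
  (X=0, Y=2, W=3, Z=0) weight 2/45
  (X=1, Y=0, W=2, Z=2) weight 1/60
  (X=1, Y=0, W=3, Z=2) weight 1/60
  … 4 more
Group by Y:
  weight(Y=0) = 1/10
  weight(Y=1) = 1/15
  weight(Y=2) = 1/9
Total weight = 1/10 + 1/15 + 1/9 = 5/18
P(Y=0 | obs) = 1/10 / 5/18 = 9/25
P(Y=1 | obs) = 1/15 / 5/18 = 6/25
P(Y=2 | obs) = 1/9 / 5/18 = 2/5

P(Y=0) = 9/25, P(Y=1) = 6/25, P(Y=2) = 2/5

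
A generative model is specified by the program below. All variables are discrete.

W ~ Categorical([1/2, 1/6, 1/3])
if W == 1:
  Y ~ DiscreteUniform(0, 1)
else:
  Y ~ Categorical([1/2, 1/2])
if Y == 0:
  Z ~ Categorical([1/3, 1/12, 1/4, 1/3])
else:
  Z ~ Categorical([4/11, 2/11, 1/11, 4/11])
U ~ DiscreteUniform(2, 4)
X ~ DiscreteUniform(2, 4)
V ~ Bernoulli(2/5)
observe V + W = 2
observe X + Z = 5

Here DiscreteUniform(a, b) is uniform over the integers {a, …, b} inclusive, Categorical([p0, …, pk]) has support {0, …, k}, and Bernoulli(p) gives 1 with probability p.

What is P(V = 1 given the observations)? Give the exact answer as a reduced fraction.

P(V = 1 | obs) = 1/4

Enumerate traces; 36 have nonzero weight after conditioning:
  (W=1, Y=0, Z=1, U=2, X=4, V=1) weight 1/3240
  (W=1, Y=0, Z=1, U=3, X=4, V=1) weight 1/3240
  (W=1, Y=0, Z=1, U=4, X=4, V=1) weight 1/3240
  (W=1, Y=0, Z=2, U=2, X=3, V=1) weight 1/1080
  (W=1, Y=0, Z=2, U=3, X=3, V=1) weight 1/1080
  (W=1, Y=0, Z=2, U=4, X=3, V=1) weight 1/1080
  (W=1, Y=0, Z=3, U=2, X=2, V=1) weight 1/810
  (W=1, Y=0, Z=3, U=3, X=2, V=1) weight 1/810
  (W=2, Y=0, Z=1, U=2, X=4, V=0) weight 1/1080
  … 27 more
Group by V:
  weight(V=0) = 43/990
  weight(V=1) = 43/2970
Total weight = 43/990 + 43/2970 = 86/1485
P(V=0 | obs) = 43/990 / 86/1485 = 3/4
P(V=1 | obs) = 43/2970 / 86/1485 = 1/4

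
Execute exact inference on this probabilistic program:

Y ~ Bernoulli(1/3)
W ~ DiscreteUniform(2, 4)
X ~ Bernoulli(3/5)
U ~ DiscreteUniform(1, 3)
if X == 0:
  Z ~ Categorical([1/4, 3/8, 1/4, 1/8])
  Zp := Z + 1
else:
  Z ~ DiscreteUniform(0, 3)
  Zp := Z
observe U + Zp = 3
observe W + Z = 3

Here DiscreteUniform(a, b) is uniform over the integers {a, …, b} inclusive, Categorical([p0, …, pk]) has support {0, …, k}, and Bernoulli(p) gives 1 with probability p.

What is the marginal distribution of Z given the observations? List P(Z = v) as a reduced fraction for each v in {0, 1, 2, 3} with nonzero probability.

Enumerate traces; 8 have nonzero weight after conditioning:
  (Y=0, W=2, X=0, U=1, Z=1) weight 1/90
  (Y=0, W=2, X=1, U=2, Z=1) weight 1/90
  (Y=0, W=3, X=0, U=2, Z=0) weight 1/135
  (Y=0, W=3, X=1, U=3, Z=0) weight 1/90
  (Y=1, W=2, X=0, U=1, Z=1) weight 1/180
  (Y=1, W=2, X=1, U=2, Z=1) weight 1/180
  (Y=1, W=3, X=0, U=2, Z=0) weight 1/270
  (Y=1, W=3, X=1, U=3, Z=0) weight 1/180
Group by Z:
  weight(Z=0) = 1/36
  weight(Z=1) = 1/30
Total weight = 1/36 + 1/30 = 11/180
P(Z=0 | obs) = 1/36 / 11/180 = 5/11
P(Z=1 | obs) = 1/30 / 11/180 = 6/11

P(Z=0) = 5/11, P(Z=1) = 6/11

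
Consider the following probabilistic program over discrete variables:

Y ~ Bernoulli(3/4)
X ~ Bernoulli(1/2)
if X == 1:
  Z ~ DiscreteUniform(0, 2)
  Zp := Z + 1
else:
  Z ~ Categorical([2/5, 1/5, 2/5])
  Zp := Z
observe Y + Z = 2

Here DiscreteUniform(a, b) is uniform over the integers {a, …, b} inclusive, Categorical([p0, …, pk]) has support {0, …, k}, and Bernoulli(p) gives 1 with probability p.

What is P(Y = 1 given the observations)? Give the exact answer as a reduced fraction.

P(Y = 1 | obs) = 24/35

Enumerate traces; 4 have nonzero weight after conditioning:
  (Y=0, X=0, Z=2) weight 1/20
  (Y=0, X=1, Z=2) weight 1/24
  (Y=1, X=0, Z=1) weight 3/40
  (Y=1, X=1, Z=1) weight 1/8
Group by Y:
  weight(Y=0) = 11/120
  weight(Y=1) = 1/5
Total weight = 11/120 + 1/5 = 7/24
P(Y=0 | obs) = 11/120 / 7/24 = 11/35
P(Y=1 | obs) = 1/5 / 7/24 = 24/35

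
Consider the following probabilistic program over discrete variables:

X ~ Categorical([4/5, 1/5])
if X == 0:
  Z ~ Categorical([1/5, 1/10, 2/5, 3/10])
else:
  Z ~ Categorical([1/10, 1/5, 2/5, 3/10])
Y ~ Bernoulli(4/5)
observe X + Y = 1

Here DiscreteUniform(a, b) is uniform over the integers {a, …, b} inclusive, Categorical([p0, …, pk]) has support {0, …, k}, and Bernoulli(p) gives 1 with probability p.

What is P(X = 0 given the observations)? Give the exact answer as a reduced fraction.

P(X = 0 | obs) = 16/17

Enumerate traces; 8 have nonzero weight after conditioning:
  (X=0, Z=0, Y=1) weight 16/125
  (X=0, Z=1, Y=1) weight 8/125
  (X=0, Z=2, Y=1) weight 32/125
  (X=0, Z=3, Y=1) weight 24/125
  (X=1, Z=0, Y=0) weight 1/250
  (X=1, Z=1, Y=0) weight 1/125
  (X=1, Z=2, Y=0) weight 2/125
  (X=1, Z=3, Y=0) weight 3/250
Group by X:
  weight(X=0) = 16/25
  weight(X=1) = 1/25
Total weight = 16/25 + 1/25 = 17/25
P(X=0 | obs) = 16/25 / 17/25 = 16/17
P(X=1 | obs) = 1/25 / 17/25 = 1/17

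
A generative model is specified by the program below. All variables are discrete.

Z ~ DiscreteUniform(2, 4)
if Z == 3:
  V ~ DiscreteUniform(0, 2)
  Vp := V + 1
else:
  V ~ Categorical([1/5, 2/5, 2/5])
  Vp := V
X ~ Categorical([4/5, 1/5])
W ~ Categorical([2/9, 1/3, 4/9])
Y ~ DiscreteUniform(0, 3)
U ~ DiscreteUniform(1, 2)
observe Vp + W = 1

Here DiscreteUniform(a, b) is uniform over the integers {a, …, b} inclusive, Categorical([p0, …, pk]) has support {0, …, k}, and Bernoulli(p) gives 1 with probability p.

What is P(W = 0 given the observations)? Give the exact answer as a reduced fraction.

P(W = 0 | obs) = 17/26

Enumerate traces; 80 have nonzero weight after conditioning:
  (Z=2, V=0, X=0, W=1, Y=0, U=1) weight 1/450
  (Z=2, V=0, X=0, W=1, Y=0, U=2) weight 1/450
  (Z=2, V=0, X=0, W=1, Y=1, U=1) weight 1/450
  (Z=2, V=0, X=0, W=1, Y=1, U=2) weight 1/450
  (Z=2, V=0, X=0, W=1, Y=2, U=1) weight 1/450
  (Z=2, V=0, X=0, W=1, Y=2, U=2) weight 1/450
  (Z=2, V=0, X=0, W=1, Y=3, U=1) weight 1/450
  (Z=2, V=0, X=0, W=1, Y=3, U=2) weight 1/450
  (Z=2, V=1, X=0, W=0, Y=0, U=1) weight 2/675
  … 71 more
Group by W:
  weight(W=0) = 34/405
  weight(W=1) = 2/45
Total weight = 34/405 + 2/45 = 52/405
P(W=0 | obs) = 34/405 / 52/405 = 17/26
P(W=1 | obs) = 2/45 / 52/405 = 9/26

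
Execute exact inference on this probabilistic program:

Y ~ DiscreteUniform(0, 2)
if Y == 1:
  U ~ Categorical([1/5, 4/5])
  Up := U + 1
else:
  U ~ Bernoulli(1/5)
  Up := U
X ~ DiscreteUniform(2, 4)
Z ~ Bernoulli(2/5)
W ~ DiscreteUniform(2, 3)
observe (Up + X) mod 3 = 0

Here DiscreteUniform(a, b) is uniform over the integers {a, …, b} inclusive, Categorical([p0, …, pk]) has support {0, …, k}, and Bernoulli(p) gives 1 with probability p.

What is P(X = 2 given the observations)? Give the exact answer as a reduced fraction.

Enumerate traces; 24 have nonzero weight after conditioning:
  (Y=0, U=0, X=3, Z=0, W=2) weight 2/75
  (Y=0, U=0, X=3, Z=0, W=3) weight 2/75
  (Y=0, U=0, X=3, Z=1, W=2) weight 4/225
  (Y=0, U=0, X=3, Z=1, W=3) weight 4/225
  (Y=0, U=1, X=2, Z=0, W=2) weight 1/150
  (Y=0, U=1, X=2, Z=0, W=3) weight 1/150
  (Y=0, U=1, X=2, Z=1, W=2) weight 1/225
  (Y=0, U=1, X=2, Z=1, W=3) weight 1/225
  (Y=1, U=1, X=4, Z=0, W=2) weight 2/75
  … 15 more
Group by X:
  weight(X=2) = 1/15
  weight(X=3) = 8/45
  weight(X=4) = 4/45
Total weight = 1/15 + 8/45 + 4/45 = 1/3
P(X=2 | obs) = 1/15 / 1/3 = 1/5
P(X=3 | obs) = 8/45 / 1/3 = 8/15
P(X=4 | obs) = 4/45 / 1/3 = 4/15

P(X = 2 | obs) = 1/5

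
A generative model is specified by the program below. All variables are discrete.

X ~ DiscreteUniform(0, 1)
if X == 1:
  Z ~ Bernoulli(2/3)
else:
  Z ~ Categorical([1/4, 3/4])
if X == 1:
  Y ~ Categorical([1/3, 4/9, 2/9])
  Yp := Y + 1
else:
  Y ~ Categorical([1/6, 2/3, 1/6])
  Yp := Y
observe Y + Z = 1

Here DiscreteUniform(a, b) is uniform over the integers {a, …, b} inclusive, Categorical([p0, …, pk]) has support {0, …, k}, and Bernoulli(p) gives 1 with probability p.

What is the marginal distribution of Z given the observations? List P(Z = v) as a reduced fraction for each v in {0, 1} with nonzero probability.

P(Z=0) = 68/143, P(Z=1) = 75/143

Enumerate traces; 4 have nonzero weight after conditioning:
  (X=0, Z=0, Y=1) weight 1/12
  (X=0, Z=1, Y=0) weight 1/16
  (X=1, Z=0, Y=1) weight 2/27
  (X=1, Z=1, Y=0) weight 1/9
Group by Z:
  weight(Z=0) = 17/108
  weight(Z=1) = 25/144
Total weight = 17/108 + 25/144 = 143/432
P(Z=0 | obs) = 17/108 / 143/432 = 68/143
P(Z=1 | obs) = 25/144 / 143/432 = 75/143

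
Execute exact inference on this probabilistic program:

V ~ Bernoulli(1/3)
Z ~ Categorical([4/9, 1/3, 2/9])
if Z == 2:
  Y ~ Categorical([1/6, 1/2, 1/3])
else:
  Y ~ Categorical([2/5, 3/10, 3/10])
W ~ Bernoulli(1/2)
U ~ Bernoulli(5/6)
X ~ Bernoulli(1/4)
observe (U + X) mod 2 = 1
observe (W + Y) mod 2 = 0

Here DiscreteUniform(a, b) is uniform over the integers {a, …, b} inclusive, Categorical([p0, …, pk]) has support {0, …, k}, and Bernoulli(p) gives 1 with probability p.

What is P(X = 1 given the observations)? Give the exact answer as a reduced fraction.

Enumerate traces; 36 have nonzero weight after conditioning:
  (V=0, Z=0, Y=0, W=0, U=0, X=1) weight 1/405
  (V=0, Z=0, Y=0, W=0, U=1, X=0) weight 1/27
  (V=0, Z=0, Y=1, W=1, U=0, X=1) weight 1/540
  (V=0, Z=0, Y=1, W=1, U=1, X=0) weight 1/36
  (V=0, Z=0, Y=2, W=0, U=0, X=1) weight 1/540
  (V=0, Z=0, Y=2, W=0, U=1, X=0) weight 1/36
  (V=0, Z=1, Y=0, W=0, U=0, X=1) weight 1/540
  (V=0, Z=1, Y=0, W=0, U=1, X=0) weight 1/36
  … 28 more
Group by X:
  weight(X=0) = 5/16
  weight(X=1) = 1/48
Total weight = 5/16 + 1/48 = 1/3
P(X=0 | obs) = 5/16 / 1/3 = 15/16
P(X=1 | obs) = 1/48 / 1/3 = 1/16

P(X = 1 | obs) = 1/16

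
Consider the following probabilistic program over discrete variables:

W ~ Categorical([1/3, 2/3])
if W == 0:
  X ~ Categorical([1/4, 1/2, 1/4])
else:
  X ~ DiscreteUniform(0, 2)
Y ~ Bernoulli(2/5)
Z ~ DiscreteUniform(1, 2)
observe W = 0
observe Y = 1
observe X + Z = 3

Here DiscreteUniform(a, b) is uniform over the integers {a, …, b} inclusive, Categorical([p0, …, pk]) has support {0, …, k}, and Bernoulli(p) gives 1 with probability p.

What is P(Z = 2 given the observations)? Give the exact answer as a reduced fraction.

Enumerate traces; 2 have nonzero weight after conditioning:
  (W=0, X=1, Y=1, Z=2) weight 1/30
  (W=0, X=2, Y=1, Z=1) weight 1/60
Group by Z:
  weight(Z=1) = 1/60
  weight(Z=2) = 1/30
Total weight = 1/60 + 1/30 = 1/20
P(Z=1 | obs) = 1/60 / 1/20 = 1/3
P(Z=2 | obs) = 1/30 / 1/20 = 2/3

P(Z = 2 | obs) = 2/3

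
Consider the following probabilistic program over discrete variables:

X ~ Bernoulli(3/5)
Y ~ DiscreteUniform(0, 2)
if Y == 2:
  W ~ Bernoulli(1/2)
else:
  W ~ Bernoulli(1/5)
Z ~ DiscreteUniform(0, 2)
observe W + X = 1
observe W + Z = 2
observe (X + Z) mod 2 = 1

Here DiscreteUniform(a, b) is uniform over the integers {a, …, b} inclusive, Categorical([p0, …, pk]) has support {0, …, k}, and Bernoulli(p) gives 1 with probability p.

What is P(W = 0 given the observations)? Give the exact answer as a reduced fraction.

Enumerate traces; 6 have nonzero weight after conditioning:
  (X=0, Y=0, W=1, Z=1) weight 2/225
  (X=0, Y=1, W=1, Z=1) weight 2/225
  (X=0, Y=2, W=1, Z=1) weight 1/45
  (X=1, Y=0, W=0, Z=2) weight 4/75
  (X=1, Y=1, W=0, Z=2) weight 4/75
  (X=1, Y=2, W=0, Z=2) weight 1/30
Group by W:
  weight(W=0) = 7/50
  weight(W=1) = 1/25
Total weight = 7/50 + 1/25 = 9/50
P(W=0 | obs) = 7/50 / 9/50 = 7/9
P(W=1 | obs) = 1/25 / 9/50 = 2/9

P(W = 0 | obs) = 7/9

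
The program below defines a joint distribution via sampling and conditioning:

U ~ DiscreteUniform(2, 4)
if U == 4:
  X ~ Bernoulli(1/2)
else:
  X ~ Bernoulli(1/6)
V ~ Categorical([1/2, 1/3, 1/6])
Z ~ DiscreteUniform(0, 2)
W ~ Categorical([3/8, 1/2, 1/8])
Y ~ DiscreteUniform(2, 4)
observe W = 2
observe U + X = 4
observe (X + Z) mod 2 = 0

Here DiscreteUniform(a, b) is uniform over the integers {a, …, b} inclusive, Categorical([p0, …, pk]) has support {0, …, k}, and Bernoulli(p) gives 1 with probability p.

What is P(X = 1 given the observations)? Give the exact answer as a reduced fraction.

P(X = 1 | obs) = 1/7

Enumerate traces; 27 have nonzero weight after conditioning:
  (U=3, X=1, V=0, Z=1, W=2, Y=2) weight 1/2592
  (U=3, X=1, V=0, Z=1, W=2, Y=3) weight 1/2592
  (U=3, X=1, V=0, Z=1, W=2, Y=4) weight 1/2592
  (U=3, X=1, V=1, Z=1, W=2, Y=2) weight 1/3888
  (U=3, X=1, V=1, Z=1, W=2, Y=3) weight 1/3888
  (U=3, X=1, V=1, Z=1, W=2, Y=4) weight 1/3888
  (U=3, X=1, V=2, Z=1, W=2, Y=2) weight 1/7776
  (U=3, X=1, V=2, Z=1, W=2, Y=3) weight 1/7776
  (U=4, X=0, V=0, Z=0, W=2, Y=2) weight 1/864
  … 18 more
Group by X:
  weight(X=0) = 1/72
  weight(X=1) = 1/432
Total weight = 1/72 + 1/432 = 7/432
P(X=0 | obs) = 1/72 / 7/432 = 6/7
P(X=1 | obs) = 1/432 / 7/432 = 1/7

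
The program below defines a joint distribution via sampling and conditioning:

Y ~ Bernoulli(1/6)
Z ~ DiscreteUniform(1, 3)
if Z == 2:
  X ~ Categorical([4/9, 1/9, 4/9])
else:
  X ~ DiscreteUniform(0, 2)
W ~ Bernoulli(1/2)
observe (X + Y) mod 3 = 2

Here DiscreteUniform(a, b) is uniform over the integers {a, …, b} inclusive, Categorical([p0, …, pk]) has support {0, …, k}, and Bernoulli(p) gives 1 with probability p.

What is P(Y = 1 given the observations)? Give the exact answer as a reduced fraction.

Enumerate traces; 12 have nonzero weight after conditioning:
  (Y=0, Z=1, X=2, W=0) weight 5/108
  (Y=0, Z=1, X=2, W=1) weight 5/108
  (Y=0, Z=2, X=2, W=0) weight 5/81
  (Y=0, Z=2, X=2, W=1) weight 5/81
  (Y=0, Z=3, X=2, W=0) weight 5/108
  (Y=0, Z=3, X=2, W=1) weight 5/108
  (Y=1, Z=1, X=1, W=0) weight 1/108
  (Y=1, Z=1, X=1, W=1) weight 1/108
  … 4 more
Group by Y:
  weight(Y=0) = 25/81
  weight(Y=1) = 7/162
Total weight = 25/81 + 7/162 = 19/54
P(Y=0 | obs) = 25/81 / 19/54 = 50/57
P(Y=1 | obs) = 7/162 / 19/54 = 7/57

P(Y = 1 | obs) = 7/57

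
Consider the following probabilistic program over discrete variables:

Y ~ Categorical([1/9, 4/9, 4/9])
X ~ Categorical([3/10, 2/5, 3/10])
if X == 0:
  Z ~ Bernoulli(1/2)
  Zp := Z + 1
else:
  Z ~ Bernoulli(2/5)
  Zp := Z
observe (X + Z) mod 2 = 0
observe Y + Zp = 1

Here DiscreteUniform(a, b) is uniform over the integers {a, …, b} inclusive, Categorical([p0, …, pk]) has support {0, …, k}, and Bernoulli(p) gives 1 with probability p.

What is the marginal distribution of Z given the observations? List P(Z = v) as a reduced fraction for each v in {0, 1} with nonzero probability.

Enumerate traces; 3 have nonzero weight after conditioning:
  (Y=0, X=0, Z=0) weight 1/60
  (Y=0, X=1, Z=1) weight 4/225
  (Y=1, X=2, Z=0) weight 2/25
Group by Z:
  weight(Z=0) = 29/300
  weight(Z=1) = 4/225
Total weight = 29/300 + 4/225 = 103/900
P(Z=0 | obs) = 29/300 / 103/900 = 87/103
P(Z=1 | obs) = 4/225 / 103/900 = 16/103

P(Z=0) = 87/103, P(Z=1) = 16/103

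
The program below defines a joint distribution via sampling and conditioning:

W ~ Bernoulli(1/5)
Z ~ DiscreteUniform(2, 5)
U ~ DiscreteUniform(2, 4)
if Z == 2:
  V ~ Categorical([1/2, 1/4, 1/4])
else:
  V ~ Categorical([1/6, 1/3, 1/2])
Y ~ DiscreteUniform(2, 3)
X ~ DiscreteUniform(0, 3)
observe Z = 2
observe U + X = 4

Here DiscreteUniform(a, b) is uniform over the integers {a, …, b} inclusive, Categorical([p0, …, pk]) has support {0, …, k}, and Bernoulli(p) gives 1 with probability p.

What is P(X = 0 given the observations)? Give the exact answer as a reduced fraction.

Enumerate traces; 36 have nonzero weight after conditioning:
  (W=0, Z=2, U=2, V=0, Y=2, X=2) weight 1/240
  (W=0, Z=2, U=2, V=0, Y=3, X=2) weight 1/240
  (W=0, Z=2, U=2, V=1, Y=2, X=2) weight 1/480
  (W=0, Z=2, U=2, V=1, Y=3, X=2) weight 1/480
  (W=0, Z=2, U=2, V=2, Y=2, X=2) weight 1/480
  (W=0, Z=2, U=2, V=2, Y=3, X=2) weight 1/480
  (W=0, Z=2, U=3, V=0, Y=2, X=1) weight 1/240
  (W=0, Z=2, U=3, V=0, Y=3, X=1) weight 1/240
  (W=0, Z=2, U=4, V=0, Y=2, X=0) weight 1/240
  … 27 more
Group by X:
  weight(X=0) = 1/48
  weight(X=1) = 1/48
  weight(X=2) = 1/48
Total weight = 1/48 + 1/48 + 1/48 = 1/16
P(X=0 | obs) = 1/48 / 1/16 = 1/3
P(X=1 | obs) = 1/48 / 1/16 = 1/3
P(X=2 | obs) = 1/48 / 1/16 = 1/3

P(X = 0 | obs) = 1/3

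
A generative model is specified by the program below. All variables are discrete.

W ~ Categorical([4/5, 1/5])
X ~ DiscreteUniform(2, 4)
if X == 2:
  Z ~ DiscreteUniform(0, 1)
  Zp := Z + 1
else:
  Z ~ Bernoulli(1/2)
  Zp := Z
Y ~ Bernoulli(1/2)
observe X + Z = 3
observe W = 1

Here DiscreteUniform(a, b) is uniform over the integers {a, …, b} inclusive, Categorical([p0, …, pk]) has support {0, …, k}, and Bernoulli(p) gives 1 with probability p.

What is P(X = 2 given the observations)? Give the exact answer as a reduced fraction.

Enumerate traces; 4 have nonzero weight after conditioning:
  (W=1, X=2, Z=1, Y=0) weight 1/60
  (W=1, X=2, Z=1, Y=1) weight 1/60
  (W=1, X=3, Z=0, Y=0) weight 1/60
  (W=1, X=3, Z=0, Y=1) weight 1/60
Group by X:
  weight(X=2) = 1/30
  weight(X=3) = 1/30
Total weight = 1/30 + 1/30 = 1/15
P(X=2 | obs) = 1/30 / 1/15 = 1/2
P(X=3 | obs) = 1/30 / 1/15 = 1/2

P(X = 2 | obs) = 1/2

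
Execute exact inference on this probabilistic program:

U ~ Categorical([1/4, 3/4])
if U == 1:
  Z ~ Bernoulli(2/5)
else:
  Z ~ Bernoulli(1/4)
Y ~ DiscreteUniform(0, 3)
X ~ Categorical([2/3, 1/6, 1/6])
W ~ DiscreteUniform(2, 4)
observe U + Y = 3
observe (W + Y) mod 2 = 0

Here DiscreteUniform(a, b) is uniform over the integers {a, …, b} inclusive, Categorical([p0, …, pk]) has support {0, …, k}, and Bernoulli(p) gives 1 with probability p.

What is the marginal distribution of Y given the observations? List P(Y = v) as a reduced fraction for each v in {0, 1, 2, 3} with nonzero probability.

Enumerate traces; 18 have nonzero weight after conditioning:
  (U=0, Z=0, Y=3, X=0, W=3) weight 1/96
  (U=0, Z=0, Y=3, X=1, W=3) weight 1/384
  (U=0, Z=0, Y=3, X=2, W=3) weight 1/384
  (U=0, Z=1, Y=3, X=0, W=3) weight 1/288
  (U=0, Z=1, Y=3, X=1, W=3) weight 1/1152
  (U=0, Z=1, Y=3, X=2, W=3) weight 1/1152
  (U=1, Z=0, Y=2, X=0, W=2) weight 1/40
  (U=1, Z=0, Y=2, X=0, W=4) weight 1/40
  … 10 more
Group by Y:
  weight(Y=2) = 1/8
  weight(Y=3) = 1/48
Total weight = 1/8 + 1/48 = 7/48
P(Y=2 | obs) = 1/8 / 7/48 = 6/7
P(Y=3 | obs) = 1/48 / 7/48 = 1/7

P(Y=2) = 6/7, P(Y=3) = 1/7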